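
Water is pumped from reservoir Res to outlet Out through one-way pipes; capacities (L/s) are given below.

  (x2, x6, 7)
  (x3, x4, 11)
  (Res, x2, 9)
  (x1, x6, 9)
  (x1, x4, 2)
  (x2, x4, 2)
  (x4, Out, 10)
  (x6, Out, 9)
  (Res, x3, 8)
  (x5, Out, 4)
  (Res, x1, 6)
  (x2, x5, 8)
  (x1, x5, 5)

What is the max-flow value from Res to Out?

23

Augment Res→x1→x4→Out: bottleneck 2, flow now 2.
Augment Res→x1→x5→Out: bottleneck 4, flow now 6.
Augment Res→x2→x4→Out: bottleneck 2, flow now 8.
Augment Res→x2→x6→Out: bottleneck 7, flow now 15.
Augment Res→x3→x4→Out: bottleneck 6, flow now 21.
Augment Res→x3→x4→x1→x6→Out: bottleneck 2, flow now 23. (uses reverse residual edge)
No augmenting path remains; maximum flow = 23.
In the residual graph, reachable from Res: {Res}.
Min-cut edges: Res→x1 (6), Res→x2 (9), Res→x3 (8); capacity 6 + 9 + 8 = 23.
This cut is saturated, so no flow can exceed 23.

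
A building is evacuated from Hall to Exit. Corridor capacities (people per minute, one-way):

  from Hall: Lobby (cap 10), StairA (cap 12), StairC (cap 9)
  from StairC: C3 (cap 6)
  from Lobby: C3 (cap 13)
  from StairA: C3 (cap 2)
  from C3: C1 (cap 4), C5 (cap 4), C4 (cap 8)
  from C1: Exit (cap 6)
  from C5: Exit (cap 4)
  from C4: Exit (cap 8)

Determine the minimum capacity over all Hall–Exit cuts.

16

Augment Hall→StairC→C3→C1→Exit: bottleneck 4, flow now 4.
Augment Hall→StairC→C3→C5→Exit: bottleneck 2, flow now 6.
Augment Hall→Lobby→C3→C5→Exit: bottleneck 2, flow now 8.
Augment Hall→Lobby→C3→C4→Exit: bottleneck 8, flow now 16.
No augmenting path remains; maximum flow = 16.
By max-flow min-cut, the minimum cut capacity equals the max flow.
In the residual graph, reachable from Hall: {Hall, StairC, Lobby, StairA, C3}.
Min-cut edges: C3→C1 (4), C3→C5 (4), C3→C4 (8); capacity 4 + 4 + 8 = 16.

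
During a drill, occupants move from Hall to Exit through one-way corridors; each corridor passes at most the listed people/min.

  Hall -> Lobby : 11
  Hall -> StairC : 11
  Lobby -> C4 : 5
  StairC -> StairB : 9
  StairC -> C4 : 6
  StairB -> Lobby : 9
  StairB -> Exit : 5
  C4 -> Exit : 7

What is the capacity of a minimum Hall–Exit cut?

12

Augment Hall→Lobby→C4→Exit: bottleneck 5, flow now 5.
Augment Hall→StairC→StairB→Exit: bottleneck 5, flow now 10.
Augment Hall→StairC→C4→Exit: bottleneck 2, flow now 12.
No augmenting path remains; maximum flow = 12.
By max-flow min-cut, the minimum cut capacity equals the max flow.
In the residual graph, reachable from Hall: {Hall, Lobby, StairC, StairB, C4}.
Min-cut edges: StairB→Exit (5), C4→Exit (7); capacity 5 + 7 = 12.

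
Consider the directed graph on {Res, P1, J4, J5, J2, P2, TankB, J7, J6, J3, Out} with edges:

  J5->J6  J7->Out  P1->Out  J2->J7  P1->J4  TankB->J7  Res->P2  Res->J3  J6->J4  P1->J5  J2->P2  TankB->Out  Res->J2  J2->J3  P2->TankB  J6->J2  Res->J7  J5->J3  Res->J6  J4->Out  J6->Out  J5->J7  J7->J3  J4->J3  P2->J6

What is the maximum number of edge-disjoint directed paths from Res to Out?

4

Assign every edge capacity 1; by Menger, the answer equals the max flow.
Path Res→J7→Out (+1); total 1.
Path Res→J6→Out (+1); total 2.
Path Res→P2→TankB→Out (+1); total 3.
Path Res→J2→P2→J6→J4→Out (+1); total 4.
No residual Res→Out path; max flow = 4.
Certifying cut of size 4: {Res→J2, Res→J6, Res→J7, Res→P2}.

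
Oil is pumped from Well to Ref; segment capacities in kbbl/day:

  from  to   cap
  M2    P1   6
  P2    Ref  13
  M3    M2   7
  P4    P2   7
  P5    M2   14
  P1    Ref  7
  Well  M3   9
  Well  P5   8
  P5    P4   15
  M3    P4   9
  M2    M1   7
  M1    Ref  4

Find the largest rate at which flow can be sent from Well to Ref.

17

Augment Well→P5→P4→P2→Ref: bottleneck 7, flow now 7.
Augment Well→P5→M2→M1→Ref: bottleneck 1, flow now 8.
Augment Well→M3→M2→M1→Ref: bottleneck 3, flow now 11.
Augment Well→M3→M2→P1→Ref: bottleneck 4, flow now 15.
Augment Well→M3→P4→P5→M2→P1→Ref: bottleneck 2, flow now 17. (uses reverse residual edge)
No augmenting path remains; maximum flow = 17.
In the residual graph, reachable from Well: {Well}.
Min-cut edges: Well→P5 (8), Well→M3 (9); capacity 8 + 9 = 17.
This cut is saturated, so no flow can exceed 17.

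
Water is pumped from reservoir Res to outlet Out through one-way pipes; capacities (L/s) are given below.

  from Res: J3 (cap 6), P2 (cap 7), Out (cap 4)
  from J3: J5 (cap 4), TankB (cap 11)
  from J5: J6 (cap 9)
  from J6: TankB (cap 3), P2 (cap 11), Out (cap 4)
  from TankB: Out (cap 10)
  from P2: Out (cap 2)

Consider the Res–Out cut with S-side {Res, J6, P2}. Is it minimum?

Given cut capacity: 6 + 4 + 3 + 4 + 2 = 19.
Augment Res→Out: bottleneck 4, flow now 4.
Augment Res→P2→Out: bottleneck 2, flow now 6.
Augment Res→J3→TankB→Out: bottleneck 6, flow now 12.
No augmenting path remains; maximum flow = 12.
In the residual graph, reachable from Res: {Res, P2}.
Min-cut edges: Res→J3 (6), Res→Out (4), P2→Out (2); capacity 6 + 4 + 2 = 12.
Cut capacity 19 exceeds the max flow 12, so it is not minimum.

No — its capacity is 19, but the minimum cut has capacity 12.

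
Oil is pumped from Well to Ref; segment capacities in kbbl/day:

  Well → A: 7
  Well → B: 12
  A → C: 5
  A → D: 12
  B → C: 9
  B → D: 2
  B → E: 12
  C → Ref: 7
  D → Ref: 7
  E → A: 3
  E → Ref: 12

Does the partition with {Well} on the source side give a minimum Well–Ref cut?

Given cut capacity: 7 + 12 = 19.
Augment Well→A→C→Ref: bottleneck 5, flow now 5.
Augment Well→A→D→Ref: bottleneck 2, flow now 7.
Augment Well→B→C→Ref: bottleneck 2, flow now 9.
Augment Well→B→D→Ref: bottleneck 2, flow now 11.
Augment Well→B→E→Ref: bottleneck 8, flow now 19.
No augmenting path remains; maximum flow = 19.
Cut capacity 19 equals the max flow, so it is a minimum cut.

Yes — it is a minimum cut (capacity 19).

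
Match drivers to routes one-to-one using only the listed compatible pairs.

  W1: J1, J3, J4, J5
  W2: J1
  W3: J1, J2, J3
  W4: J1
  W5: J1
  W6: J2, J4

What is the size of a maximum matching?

4

Unit-capacity flow: source→left, listed edges, right→sink; max matching = max flow.
Augmenting path W1→J1 (+1); matched 1.
Augmenting path W3→J2 (+1); matched 2.
Augmenting path W6→J4 (+1); matched 3.
Augmenting path W2→J1→W1→J3 (+1); matched 4.
No augmenting path remains; maximum matching = 4.
König certificate: {W1, W3, W6, J1} is a vertex cover of size 4 (every listed pair touches it), so no matching can be larger.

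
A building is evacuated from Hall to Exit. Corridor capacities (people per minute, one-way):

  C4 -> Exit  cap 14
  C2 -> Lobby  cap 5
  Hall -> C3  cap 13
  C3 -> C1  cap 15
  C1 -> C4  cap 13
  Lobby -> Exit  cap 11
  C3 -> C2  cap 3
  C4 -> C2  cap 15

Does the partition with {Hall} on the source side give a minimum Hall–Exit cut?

Given cut capacity: 13 = 13.
Augment Hall→C3→C2→Lobby→Exit: bottleneck 3, flow now 3.
Augment Hall→C3→C1→C4→Exit: bottleneck 10, flow now 13.
No augmenting path remains; maximum flow = 13.
Cut capacity 13 equals the max flow, so it is a minimum cut.

Yes — it is a minimum cut (capacity 13).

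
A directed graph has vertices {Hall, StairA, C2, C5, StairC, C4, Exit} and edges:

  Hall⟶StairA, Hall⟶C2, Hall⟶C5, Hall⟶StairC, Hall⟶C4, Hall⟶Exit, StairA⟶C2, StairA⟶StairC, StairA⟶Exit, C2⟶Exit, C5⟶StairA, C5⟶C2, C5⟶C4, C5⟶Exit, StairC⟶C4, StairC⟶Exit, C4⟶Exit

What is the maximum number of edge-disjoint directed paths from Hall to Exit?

6

Assign every edge capacity 1; by Menger, the answer equals the max flow.
Path Hall→Exit (+1); total 1.
Path Hall→StairA→Exit (+1); total 2.
Path Hall→C2→Exit (+1); total 3.
Path Hall→C5→Exit (+1); total 4.
Path Hall→StairC→Exit (+1); total 5.
Path Hall→C4→Exit (+1); total 6.
No residual Hall→Exit path; max flow = 6.
Certifying cut of size 6: {Hall→C2, Hall→C4, Hall→C5, Hall→Exit, Hall→StairA, Hall→StairC}.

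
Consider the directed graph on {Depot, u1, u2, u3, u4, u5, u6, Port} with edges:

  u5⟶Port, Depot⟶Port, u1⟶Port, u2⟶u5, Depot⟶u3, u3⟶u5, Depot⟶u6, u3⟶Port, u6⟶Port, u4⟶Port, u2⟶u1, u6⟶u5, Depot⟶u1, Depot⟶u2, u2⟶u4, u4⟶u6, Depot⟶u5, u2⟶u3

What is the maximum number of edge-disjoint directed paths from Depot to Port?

6

Assign every edge capacity 1; by Menger, the answer equals the max flow.
Path Depot→Port (+1); total 1.
Path Depot→u1→Port (+1); total 2.
Path Depot→u3→Port (+1); total 3.
Path Depot→u5→Port (+1); total 4.
Path Depot→u6→Port (+1); total 5.
Path Depot→u2→u4→Port (+1); total 6.
No residual Depot→Port path; max flow = 6.
Certifying cut of size 6: {Depot→Port, Depot→u1, Depot→u2, Depot→u3, Depot→u5, Depot→u6}.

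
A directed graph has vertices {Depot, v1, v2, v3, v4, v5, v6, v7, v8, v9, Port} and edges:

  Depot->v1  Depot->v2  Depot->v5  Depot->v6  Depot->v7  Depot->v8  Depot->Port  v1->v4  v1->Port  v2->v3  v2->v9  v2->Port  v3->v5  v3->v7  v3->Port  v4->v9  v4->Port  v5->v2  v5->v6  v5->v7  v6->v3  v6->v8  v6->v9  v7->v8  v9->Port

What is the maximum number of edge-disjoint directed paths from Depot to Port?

Assign every edge capacity 1; by Menger, the answer equals the max flow.
Path Depot→Port (+1); total 1.
Path Depot→v1→Port (+1); total 2.
Path Depot→v2→Port (+1); total 3.
Path Depot→v6→v3→Port (+1); total 4.
Path Depot→v5→v2→v9→Port (+1); total 5.
No residual Depot→Port path; max flow = 5.
Certifying cut of size 5: {Depot→Port, Depot→v1, Depot→v2, Depot→v5, Depot→v6}.

5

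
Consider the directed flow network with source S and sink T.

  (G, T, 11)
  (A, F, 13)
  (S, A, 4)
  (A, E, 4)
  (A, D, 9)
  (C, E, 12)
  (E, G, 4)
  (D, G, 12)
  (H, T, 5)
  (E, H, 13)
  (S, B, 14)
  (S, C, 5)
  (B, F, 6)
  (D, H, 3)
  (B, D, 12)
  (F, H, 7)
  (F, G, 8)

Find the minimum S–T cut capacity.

16

Augment S→A→D→G→T: bottleneck 4, flow now 4.
Augment S→B→D→G→T: bottleneck 7, flow now 11.
Augment S→B→D→H→T: bottleneck 3, flow now 14.
Augment S→B→F→H→T: bottleneck 2, flow now 16.
No augmenting path remains; maximum flow = 16.
By max-flow min-cut, the minimum cut capacity equals the max flow.
In the residual graph, reachable from S: {S, A, B, C, D, E, F, G, H}.
Min-cut edges: G→T (11), H→T (5); capacity 11 + 5 = 16.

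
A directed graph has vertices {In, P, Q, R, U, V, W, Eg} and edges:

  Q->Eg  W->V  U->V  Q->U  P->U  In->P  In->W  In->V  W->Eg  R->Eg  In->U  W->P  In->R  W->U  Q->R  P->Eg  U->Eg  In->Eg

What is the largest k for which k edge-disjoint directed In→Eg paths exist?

5

Assign every edge capacity 1; by Menger, the answer equals the max flow.
Path In→Eg (+1); total 1.
Path In→P→Eg (+1); total 2.
Path In→R→Eg (+1); total 3.
Path In→U→Eg (+1); total 4.
Path In→W→Eg (+1); total 5.
No residual In→Eg path; max flow = 5.
Certifying cut of size 5: {In→Eg, In→P, In→R, In→U, In→W}.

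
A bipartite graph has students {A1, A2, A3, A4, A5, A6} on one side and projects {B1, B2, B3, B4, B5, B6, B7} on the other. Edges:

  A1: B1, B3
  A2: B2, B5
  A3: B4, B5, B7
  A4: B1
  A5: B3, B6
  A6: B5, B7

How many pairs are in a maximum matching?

Unit-capacity flow: source→left, listed edges, right→sink; max matching = max flow.
Augmenting path A1→B1 (+1); matched 1.
Augmenting path A2→B2 (+1); matched 2.
Augmenting path A3→B4 (+1); matched 3.
Augmenting path A5→B3 (+1); matched 4.
Augmenting path A6→B5 (+1); matched 5.
Augmenting path A4→B1→A1→B3→A5→B6 (+1); matched 6.
No augmenting path remains; maximum matching = 6.
König certificate: {A1, A2, A3, A4, A5, A6} is a vertex cover of size 6 (every listed pair touches it), so no matching can be larger.

6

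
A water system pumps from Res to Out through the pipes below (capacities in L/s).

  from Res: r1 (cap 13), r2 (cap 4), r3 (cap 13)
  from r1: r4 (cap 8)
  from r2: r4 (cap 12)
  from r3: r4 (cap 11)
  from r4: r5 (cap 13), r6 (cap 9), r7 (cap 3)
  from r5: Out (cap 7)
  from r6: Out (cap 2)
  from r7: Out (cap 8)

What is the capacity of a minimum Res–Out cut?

12

Augment Res→r1→r4→r5→Out: bottleneck 7, flow now 7.
Augment Res→r1→r4→r6→Out: bottleneck 1, flow now 8.
Augment Res→r2→r4→r6→Out: bottleneck 1, flow now 9.
Augment Res→r2→r4→r7→Out: bottleneck 3, flow now 12.
No augmenting path remains; maximum flow = 12.
By max-flow min-cut, the minimum cut capacity equals the max flow.
In the residual graph, reachable from Res: {Res, r1, r2, r3, r4, r5, r6}.
Min-cut edges: r4→r7 (3), r5→Out (7), r6→Out (2); capacity 3 + 7 + 2 = 12.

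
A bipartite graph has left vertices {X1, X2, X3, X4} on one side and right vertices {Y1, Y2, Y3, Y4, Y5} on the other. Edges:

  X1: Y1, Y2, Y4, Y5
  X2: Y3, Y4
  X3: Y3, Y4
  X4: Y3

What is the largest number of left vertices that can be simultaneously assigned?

Unit-capacity flow: source→left, listed edges, right→sink; max matching = max flow.
Augmenting path X1→Y1 (+1); matched 1.
Augmenting path X2→Y3 (+1); matched 2.
Augmenting path X3→Y4 (+1); matched 3.
No augmenting path remains; maximum matching = 3.
König certificate: {X1, Y3, Y4} is a vertex cover of size 3 (every listed pair touches it), so no matching can be larger.

3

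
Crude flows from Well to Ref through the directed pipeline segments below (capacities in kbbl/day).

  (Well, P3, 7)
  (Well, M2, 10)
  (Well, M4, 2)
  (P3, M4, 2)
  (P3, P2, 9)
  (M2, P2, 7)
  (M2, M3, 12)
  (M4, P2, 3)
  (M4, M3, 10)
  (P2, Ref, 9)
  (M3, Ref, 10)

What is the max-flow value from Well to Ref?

19

Augment Well→P3→P2→Ref: bottleneck 7, flow now 7.
Augment Well→M2→P2→Ref: bottleneck 2, flow now 9.
Augment Well→M2→M3→Ref: bottleneck 8, flow now 17.
Augment Well→M4→M3→Ref: bottleneck 2, flow now 19.
No augmenting path remains; maximum flow = 19.
In the residual graph, reachable from Well: {Well}.
Min-cut edges: Well→P3 (7), Well→M2 (10), Well→M4 (2); capacity 7 + 10 + 2 = 19.
This cut is saturated, so no flow can exceed 19.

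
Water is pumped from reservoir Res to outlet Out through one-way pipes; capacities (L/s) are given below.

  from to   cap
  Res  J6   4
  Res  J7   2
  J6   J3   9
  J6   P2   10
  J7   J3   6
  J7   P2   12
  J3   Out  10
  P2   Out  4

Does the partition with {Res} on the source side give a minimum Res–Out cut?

Given cut capacity: 4 + 2 = 6.
Augment Res→J6→J3→Out: bottleneck 4, flow now 4.
Augment Res→J7→J3→Out: bottleneck 2, flow now 6.
No augmenting path remains; maximum flow = 6.
Cut capacity 6 equals the max flow, so it is a minimum cut.

Yes — it is a minimum cut (capacity 6).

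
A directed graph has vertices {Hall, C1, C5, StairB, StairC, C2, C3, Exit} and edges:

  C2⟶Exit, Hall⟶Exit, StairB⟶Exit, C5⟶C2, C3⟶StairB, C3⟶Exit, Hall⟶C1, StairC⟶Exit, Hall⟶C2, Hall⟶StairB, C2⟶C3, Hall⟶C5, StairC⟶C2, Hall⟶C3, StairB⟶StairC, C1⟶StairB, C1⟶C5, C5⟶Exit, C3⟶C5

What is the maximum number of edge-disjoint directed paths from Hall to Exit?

Assign every edge capacity 1; by Menger, the answer equals the max flow.
Path Hall→Exit (+1); total 1.
Path Hall→C5→Exit (+1); total 2.
Path Hall→StairB→Exit (+1); total 3.
Path Hall→C2→Exit (+1); total 4.
Path Hall→C3→Exit (+1); total 5.
Path Hall→C1→StairB→StairC→Exit (+1); total 6.
No residual Hall→Exit path; max flow = 6.
Certifying cut of size 6: {Hall→C1, Hall→C2, Hall→C3, Hall→C5, Hall→Exit, Hall→StairB}.

6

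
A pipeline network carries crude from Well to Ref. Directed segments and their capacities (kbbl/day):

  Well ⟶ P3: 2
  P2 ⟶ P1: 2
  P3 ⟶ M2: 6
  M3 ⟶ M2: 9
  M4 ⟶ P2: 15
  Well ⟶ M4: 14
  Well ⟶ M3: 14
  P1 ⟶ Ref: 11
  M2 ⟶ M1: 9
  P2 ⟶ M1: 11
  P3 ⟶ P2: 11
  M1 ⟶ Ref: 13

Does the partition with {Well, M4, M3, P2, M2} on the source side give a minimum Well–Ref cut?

Given cut capacity: 2 + 11 + 2 + 9 = 24.
Augment Well→M4→P2→M1→Ref: bottleneck 11, flow now 11.
Augment Well→M4→P2→P1→Ref: bottleneck 2, flow now 13.
Augment Well→M3→M2→M1→Ref: bottleneck 2, flow now 15.
No augmenting path remains; maximum flow = 15.
In the residual graph, reachable from Well: {Well, M4, M3, P3, P2, M2, M1}.
Min-cut edges: P2→P1 (2), M1→Ref (13); capacity 2 + 13 = 15.
Cut capacity 24 exceeds the max flow 15, so it is not minimum.

No — its capacity is 24, but the minimum cut has capacity 15.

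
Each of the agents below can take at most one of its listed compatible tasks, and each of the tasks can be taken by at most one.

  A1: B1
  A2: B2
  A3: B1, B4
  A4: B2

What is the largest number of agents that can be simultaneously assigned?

3

Unit-capacity flow: source→left, listed edges, right→sink; max matching = max flow.
Augmenting path A1→B1 (+1); matched 1.
Augmenting path A2→B2 (+1); matched 2.
Augmenting path A3→B4 (+1); matched 3.
No augmenting path remains; maximum matching = 3.
König certificate: {A1, A3, B2} is a vertex cover of size 3 (every listed pair touches it), so no matching can be larger.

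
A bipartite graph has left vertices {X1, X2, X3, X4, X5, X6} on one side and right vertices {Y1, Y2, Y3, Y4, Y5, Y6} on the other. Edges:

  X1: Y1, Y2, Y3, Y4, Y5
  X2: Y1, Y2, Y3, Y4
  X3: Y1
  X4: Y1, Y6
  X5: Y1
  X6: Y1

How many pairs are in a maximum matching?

Unit-capacity flow: source→left, listed edges, right→sink; max matching = max flow.
Augmenting path X1→Y1 (+1); matched 1.
Augmenting path X2→Y2 (+1); matched 2.
Augmenting path X4→Y6 (+1); matched 3.
Augmenting path X3→Y1→X1→Y3 (+1); matched 4.
No augmenting path remains; maximum matching = 4.
König certificate: {X1, X2, X4, Y1} is a vertex cover of size 4 (every listed pair touches it), so no matching can be larger.

4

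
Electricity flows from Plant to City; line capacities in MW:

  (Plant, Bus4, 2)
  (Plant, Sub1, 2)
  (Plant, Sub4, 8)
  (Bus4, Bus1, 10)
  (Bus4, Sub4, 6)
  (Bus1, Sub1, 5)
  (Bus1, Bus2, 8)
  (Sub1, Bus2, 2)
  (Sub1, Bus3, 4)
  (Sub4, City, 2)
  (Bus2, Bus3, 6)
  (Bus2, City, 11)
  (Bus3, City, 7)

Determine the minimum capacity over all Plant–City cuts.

Augment Plant→Sub4→City: bottleneck 2, flow now 2.
Augment Plant→Sub1→Bus2→City: bottleneck 2, flow now 4.
Augment Plant→Bus4→Bus1→Bus2→City: bottleneck 2, flow now 6.
No augmenting path remains; maximum flow = 6.
By max-flow min-cut, the minimum cut capacity equals the max flow.
In the residual graph, reachable from Plant: {Plant, Sub4}.
Min-cut edges: Plant→Bus4 (2), Plant→Sub1 (2), Sub4→City (2); capacity 2 + 2 + 2 = 6.

6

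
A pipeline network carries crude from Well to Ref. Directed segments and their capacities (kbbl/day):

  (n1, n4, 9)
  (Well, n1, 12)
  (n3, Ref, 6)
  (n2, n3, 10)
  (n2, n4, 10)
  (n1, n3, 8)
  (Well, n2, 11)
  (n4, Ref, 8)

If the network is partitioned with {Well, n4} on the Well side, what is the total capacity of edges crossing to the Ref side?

31

Edges leaving {Well, n4}: Well→n1 (12), Well→n2 (11), n4→Ref (8).
Cut capacity = 12 + 11 + 8 = 31.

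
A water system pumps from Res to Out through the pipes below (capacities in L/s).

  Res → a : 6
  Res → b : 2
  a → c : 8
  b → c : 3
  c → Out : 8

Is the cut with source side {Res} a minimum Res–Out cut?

Given cut capacity: 6 + 2 = 8.
Augment Res→a→c→Out: bottleneck 6, flow now 6.
Augment Res→b→c→Out: bottleneck 2, flow now 8.
No augmenting path remains; maximum flow = 8.
Cut capacity 8 equals the max flow, so it is a minimum cut.

Yes — it is a minimum cut (capacity 8).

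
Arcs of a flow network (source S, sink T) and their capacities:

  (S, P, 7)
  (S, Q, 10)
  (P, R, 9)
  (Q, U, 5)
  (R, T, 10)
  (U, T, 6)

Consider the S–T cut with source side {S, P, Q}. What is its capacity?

Edges leaving {S, P, Q}: P→R (9), Q→U (5).
Cut capacity = 9 + 5 = 14.

14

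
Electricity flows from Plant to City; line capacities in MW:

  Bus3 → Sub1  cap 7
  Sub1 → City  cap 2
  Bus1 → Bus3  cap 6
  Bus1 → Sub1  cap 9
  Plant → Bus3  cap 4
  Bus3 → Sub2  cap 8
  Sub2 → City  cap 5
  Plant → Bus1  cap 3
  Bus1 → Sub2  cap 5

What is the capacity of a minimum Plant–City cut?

7

Augment Plant→Bus3→Sub1→City: bottleneck 2, flow now 2.
Augment Plant→Bus3→Sub2→City: bottleneck 2, flow now 4.
Augment Plant→Bus1→Sub2→City: bottleneck 3, flow now 7.
No augmenting path remains; maximum flow = 7.
By max-flow min-cut, the minimum cut capacity equals the max flow.
In the residual graph, reachable from Plant: {Plant}.
Min-cut edges: Plant→Bus3 (4), Plant→Bus1 (3); capacity 4 + 3 = 7.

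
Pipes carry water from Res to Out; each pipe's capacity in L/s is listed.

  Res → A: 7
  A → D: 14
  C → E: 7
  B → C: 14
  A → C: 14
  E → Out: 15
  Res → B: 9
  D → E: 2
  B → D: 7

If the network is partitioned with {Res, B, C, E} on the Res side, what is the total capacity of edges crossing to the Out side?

Edges leaving {Res, B, C, E}: Res→A (7), B→D (7), E→Out (15).
Cut capacity = 7 + 7 + 15 = 29.

29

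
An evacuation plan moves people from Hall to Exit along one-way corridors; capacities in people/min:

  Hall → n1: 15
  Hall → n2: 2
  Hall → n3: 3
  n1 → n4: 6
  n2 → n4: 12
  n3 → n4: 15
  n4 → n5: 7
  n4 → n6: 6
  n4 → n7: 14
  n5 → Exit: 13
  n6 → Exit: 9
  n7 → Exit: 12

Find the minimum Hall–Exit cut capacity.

Augment Hall→n1→n4→n5→Exit: bottleneck 6, flow now 6.
Augment Hall→n2→n4→n5→Exit: bottleneck 1, flow now 7.
Augment Hall→n2→n4→n6→Exit: bottleneck 1, flow now 8.
Augment Hall→n3→n4→n6→Exit: bottleneck 3, flow now 11.
No augmenting path remains; maximum flow = 11.
By max-flow min-cut, the minimum cut capacity equals the max flow.
In the residual graph, reachable from Hall: {Hall, n1}.
Min-cut edges: Hall→n2 (2), Hall→n3 (3), n1→n4 (6); capacity 2 + 3 + 6 = 11.

11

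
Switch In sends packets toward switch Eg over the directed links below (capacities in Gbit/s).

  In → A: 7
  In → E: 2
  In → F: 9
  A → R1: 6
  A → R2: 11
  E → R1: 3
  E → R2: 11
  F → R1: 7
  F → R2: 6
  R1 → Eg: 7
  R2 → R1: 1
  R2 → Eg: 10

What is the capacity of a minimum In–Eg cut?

17

Augment In→A→R1→Eg: bottleneck 6, flow now 6.
Augment In→A→R2→Eg: bottleneck 1, flow now 7.
Augment In→E→R1→Eg: bottleneck 1, flow now 8.
Augment In→E→R2→Eg: bottleneck 1, flow now 9.
Augment In→F→R2→Eg: bottleneck 6, flow now 15.
Augment In→F→R1→A→R2→Eg: bottleneck 2, flow now 17. (uses reverse residual edge)
No augmenting path remains; maximum flow = 17.
By max-flow min-cut, the minimum cut capacity equals the max flow.
In the residual graph, reachable from In: {In, A, E, F, R1, R2}.
Min-cut edges: R1→Eg (7), R2→Eg (10); capacity 7 + 10 = 17.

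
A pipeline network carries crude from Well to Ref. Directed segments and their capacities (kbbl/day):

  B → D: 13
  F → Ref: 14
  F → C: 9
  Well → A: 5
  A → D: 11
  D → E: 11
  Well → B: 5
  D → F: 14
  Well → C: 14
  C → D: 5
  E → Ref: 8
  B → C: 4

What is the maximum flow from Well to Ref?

Augment Well→A→D→E→Ref: bottleneck 5, flow now 5.
Augment Well→B→D→E→Ref: bottleneck 3, flow now 8.
Augment Well→B→D→F→Ref: bottleneck 2, flow now 10.
Augment Well→C→D→F→Ref: bottleneck 5, flow now 15.
No augmenting path remains; maximum flow = 15.
In the residual graph, reachable from Well: {Well, C}.
Min-cut edges: Well→A (5), Well→B (5), C→D (5); capacity 5 + 5 + 5 = 15.
This cut is saturated, so no flow can exceed 15.

15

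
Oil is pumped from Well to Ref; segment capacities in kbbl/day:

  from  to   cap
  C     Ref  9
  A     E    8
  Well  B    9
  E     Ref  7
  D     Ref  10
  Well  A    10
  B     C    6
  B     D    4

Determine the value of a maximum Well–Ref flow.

Augment Well→A→E→Ref: bottleneck 7, flow now 7.
Augment Well→B→C→Ref: bottleneck 6, flow now 13.
Augment Well→B→D→Ref: bottleneck 3, flow now 16.
No augmenting path remains; maximum flow = 16.
In the residual graph, reachable from Well: {Well, A, E}.
Min-cut edges: Well→B (9), E→Ref (7); capacity 9 + 7 = 16.
This cut is saturated, so no flow can exceed 16.

16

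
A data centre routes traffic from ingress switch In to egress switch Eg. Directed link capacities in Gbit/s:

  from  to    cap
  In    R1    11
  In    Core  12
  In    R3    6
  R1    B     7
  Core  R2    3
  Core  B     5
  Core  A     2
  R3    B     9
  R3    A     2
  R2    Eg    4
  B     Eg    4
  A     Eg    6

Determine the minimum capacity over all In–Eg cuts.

11

Augment In→R1→B→Eg: bottleneck 4, flow now 4.
Augment In→Core→R2→Eg: bottleneck 3, flow now 7.
Augment In→Core→A→Eg: bottleneck 2, flow now 9.
Augment In→R3→A→Eg: bottleneck 2, flow now 11.
No augmenting path remains; maximum flow = 11.
By max-flow min-cut, the minimum cut capacity equals the max flow.
In the residual graph, reachable from In: {In, R1, Core, R3, B}.
Min-cut edges: Core→R2 (3), Core→A (2), R3→A (2), B→Eg (4); capacity 3 + 2 + 2 + 4 = 11.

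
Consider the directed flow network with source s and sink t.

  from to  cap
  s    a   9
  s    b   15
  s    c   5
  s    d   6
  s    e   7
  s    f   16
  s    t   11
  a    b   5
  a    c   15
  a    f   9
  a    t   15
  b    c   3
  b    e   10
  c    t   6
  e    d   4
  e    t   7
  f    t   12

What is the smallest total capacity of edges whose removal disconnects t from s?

Augment s→t: bottleneck 11, flow now 11.
Augment s→a→t: bottleneck 9, flow now 20.
Augment s→c→t: bottleneck 5, flow now 25.
Augment s→e→t: bottleneck 7, flow now 32.
Augment s→f→t: bottleneck 12, flow now 44.
Augment s→b→c→t: bottleneck 1, flow now 45.
No augmenting path remains; maximum flow = 45.
By max-flow min-cut, the minimum cut capacity equals the max flow.
In the residual graph, reachable from s: {s, b, c, d, e, f}.
Min-cut edges: s→a (9), s→t (11), c→t (6), e→t (7), f→t (12); capacity 9 + 11 + 6 + 7 + 12 = 45.

45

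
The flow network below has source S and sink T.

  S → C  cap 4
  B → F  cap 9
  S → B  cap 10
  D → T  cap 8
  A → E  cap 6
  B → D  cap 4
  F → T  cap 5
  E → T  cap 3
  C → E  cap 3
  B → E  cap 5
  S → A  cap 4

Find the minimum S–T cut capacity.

Augment S→A→E→T: bottleneck 3, flow now 3.
Augment S→B→D→T: bottleneck 4, flow now 7.
Augment S→B→F→T: bottleneck 5, flow now 12.
No augmenting path remains; maximum flow = 12.
By max-flow min-cut, the minimum cut capacity equals the max flow.
In the residual graph, reachable from S: {S, A, B, C, E, F}.
Min-cut edges: B→D (4), E→T (3), F→T (5); capacity 4 + 3 + 5 = 12.

12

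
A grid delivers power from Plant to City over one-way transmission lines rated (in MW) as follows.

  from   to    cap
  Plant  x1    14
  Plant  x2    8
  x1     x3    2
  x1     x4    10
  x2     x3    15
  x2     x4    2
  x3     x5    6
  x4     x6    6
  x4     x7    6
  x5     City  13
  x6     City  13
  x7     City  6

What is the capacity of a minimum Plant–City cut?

Augment Plant→x1→x3→x5→City: bottleneck 2, flow now 2.
Augment Plant→x1→x4→x6→City: bottleneck 6, flow now 8.
Augment Plant→x1→x4→x7→City: bottleneck 4, flow now 12.
Augment Plant→x2→x3→x5→City: bottleneck 4, flow now 16.
Augment Plant→x2→x4→x7→City: bottleneck 2, flow now 18.
No augmenting path remains; maximum flow = 18.
By max-flow min-cut, the minimum cut capacity equals the max flow.
In the residual graph, reachable from Plant: {Plant, x1, x2, x3}.
Min-cut edges: x1→x4 (10), x2→x4 (2), x3→x5 (6); capacity 10 + 2 + 6 = 18.

18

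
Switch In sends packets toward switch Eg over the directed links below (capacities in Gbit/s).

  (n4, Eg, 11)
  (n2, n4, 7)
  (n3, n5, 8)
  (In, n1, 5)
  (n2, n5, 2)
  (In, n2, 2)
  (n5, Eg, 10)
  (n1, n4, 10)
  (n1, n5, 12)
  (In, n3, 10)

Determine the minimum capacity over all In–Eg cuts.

Augment In→n1→n4→Eg: bottleneck 5, flow now 5.
Augment In→n2→n4→Eg: bottleneck 2, flow now 7.
Augment In→n3→n5→Eg: bottleneck 8, flow now 15.
No augmenting path remains; maximum flow = 15.
By max-flow min-cut, the minimum cut capacity equals the max flow.
In the residual graph, reachable from In: {In, n3}.
Min-cut edges: In→n1 (5), In→n2 (2), n3→n5 (8); capacity 5 + 2 + 8 = 15.

15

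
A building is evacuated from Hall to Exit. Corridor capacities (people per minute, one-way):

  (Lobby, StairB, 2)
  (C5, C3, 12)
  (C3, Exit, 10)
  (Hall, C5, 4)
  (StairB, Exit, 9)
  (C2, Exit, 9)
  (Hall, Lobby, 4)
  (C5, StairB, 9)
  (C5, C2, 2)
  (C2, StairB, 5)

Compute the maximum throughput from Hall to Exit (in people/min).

Augment Hall→Lobby→StairB→Exit: bottleneck 2, flow now 2.
Augment Hall→C5→C2→Exit: bottleneck 2, flow now 4.
Augment Hall→C5→StairB→Exit: bottleneck 2, flow now 6.
No augmenting path remains; maximum flow = 6.
In the residual graph, reachable from Hall: {Hall, Lobby}.
Min-cut edges: Hall→C5 (4), Lobby→StairB (2); capacity 4 + 2 = 6.
This cut is saturated, so no flow can exceed 6.

6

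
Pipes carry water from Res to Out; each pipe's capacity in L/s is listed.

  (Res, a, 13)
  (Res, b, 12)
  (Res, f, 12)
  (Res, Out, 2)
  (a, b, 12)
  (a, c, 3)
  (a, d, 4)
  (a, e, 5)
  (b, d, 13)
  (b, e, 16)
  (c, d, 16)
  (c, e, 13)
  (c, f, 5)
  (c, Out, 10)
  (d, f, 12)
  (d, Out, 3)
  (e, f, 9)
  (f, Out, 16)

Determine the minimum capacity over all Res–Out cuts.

Augment Res→Out: bottleneck 2, flow now 2.
Augment Res→f→Out: bottleneck 12, flow now 14.
Augment Res→a→c→Out: bottleneck 3, flow now 17.
Augment Res→a→d→Out: bottleneck 3, flow now 20.
Augment Res→a→d→f→Out: bottleneck 1, flow now 21.
Augment Res→a→e→f→Out: bottleneck 3, flow now 24.
No augmenting path remains; maximum flow = 24.
By max-flow min-cut, the minimum cut capacity equals the max flow.
In the residual graph, reachable from Res: {Res, a, b, d, e, f}.
Min-cut edges: Res→Out (2), a→c (3), d→Out (3), f→Out (16); capacity 2 + 3 + 3 + 16 = 24.

24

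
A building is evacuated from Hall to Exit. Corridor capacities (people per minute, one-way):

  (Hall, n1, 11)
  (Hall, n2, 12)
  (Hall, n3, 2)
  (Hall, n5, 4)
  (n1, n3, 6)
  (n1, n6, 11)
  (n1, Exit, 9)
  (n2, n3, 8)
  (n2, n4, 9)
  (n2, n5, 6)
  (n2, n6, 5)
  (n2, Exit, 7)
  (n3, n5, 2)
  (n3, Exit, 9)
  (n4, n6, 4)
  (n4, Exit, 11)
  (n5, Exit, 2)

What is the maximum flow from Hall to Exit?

Augment Hall→n1→Exit: bottleneck 9, flow now 9.
Augment Hall→n2→Exit: bottleneck 7, flow now 16.
Augment Hall→n3→Exit: bottleneck 2, flow now 18.
Augment Hall→n5→Exit: bottleneck 2, flow now 20.
Augment Hall→n1→n3→Exit: bottleneck 2, flow now 22.
Augment Hall→n2→n3→Exit: bottleneck 5, flow now 27.
No augmenting path remains; maximum flow = 27.
In the residual graph, reachable from Hall: {Hall, n5}.
Min-cut edges: Hall→n1 (11), Hall→n2 (12), Hall→n3 (2), n5→Exit (2); capacity 11 + 12 + 2 + 2 = 27.
This cut is saturated, so no flow can exceed 27.

27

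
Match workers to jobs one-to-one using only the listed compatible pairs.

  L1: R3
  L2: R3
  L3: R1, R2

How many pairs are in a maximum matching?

Unit-capacity flow: source→left, listed edges, right→sink; max matching = max flow.
Augmenting path L1→R3 (+1); matched 1.
Augmenting path L3→R1 (+1); matched 2.
No augmenting path remains; maximum matching = 2.
König certificate: {L3, R3} is a vertex cover of size 2 (every listed pair touches it), so no matching can be larger.

2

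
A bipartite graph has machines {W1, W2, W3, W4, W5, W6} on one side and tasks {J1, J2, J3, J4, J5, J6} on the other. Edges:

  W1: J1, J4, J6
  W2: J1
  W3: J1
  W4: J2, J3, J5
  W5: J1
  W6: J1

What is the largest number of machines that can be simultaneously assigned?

Unit-capacity flow: source→left, listed edges, right→sink; max matching = max flow.
Augmenting path W1→J1 (+1); matched 1.
Augmenting path W4→J2 (+1); matched 2.
Augmenting path W2→J1→W1→J4 (+1); matched 3.
No augmenting path remains; maximum matching = 3.
König certificate: {W1, W4, J1} is a vertex cover of size 3 (every listed pair touches it), so no matching can be larger.

3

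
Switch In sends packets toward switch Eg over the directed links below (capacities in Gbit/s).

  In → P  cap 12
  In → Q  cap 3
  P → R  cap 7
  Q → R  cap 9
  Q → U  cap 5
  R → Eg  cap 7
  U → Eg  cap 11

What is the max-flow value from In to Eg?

Augment In→P→R→Eg: bottleneck 7, flow now 7.
Augment In→Q→U→Eg: bottleneck 3, flow now 10.
No augmenting path remains; maximum flow = 10.
In the residual graph, reachable from In: {In, P}.
Min-cut edges: In→Q (3), P→R (7); capacity 3 + 7 = 10.
This cut is saturated, so no flow can exceed 10.

10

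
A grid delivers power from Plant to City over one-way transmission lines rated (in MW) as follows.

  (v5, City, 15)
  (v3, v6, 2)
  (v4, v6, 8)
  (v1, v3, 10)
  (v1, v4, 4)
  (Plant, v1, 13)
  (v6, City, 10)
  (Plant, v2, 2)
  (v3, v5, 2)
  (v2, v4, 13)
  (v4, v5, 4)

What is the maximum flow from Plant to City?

Augment Plant→v1→v3→v5→City: bottleneck 2, flow now 2.
Augment Plant→v1→v3→v6→City: bottleneck 2, flow now 4.
Augment Plant→v1→v4→v5→City: bottleneck 4, flow now 8.
Augment Plant→v2→v4→v6→City: bottleneck 2, flow now 10.
No augmenting path remains; maximum flow = 10.
In the residual graph, reachable from Plant: {Plant, v1, v3}.
Min-cut edges: Plant→v2 (2), v1→v4 (4), v3→v5 (2), v3→v6 (2); capacity 2 + 4 + 2 + 2 = 10.
This cut is saturated, so no flow can exceed 10.

10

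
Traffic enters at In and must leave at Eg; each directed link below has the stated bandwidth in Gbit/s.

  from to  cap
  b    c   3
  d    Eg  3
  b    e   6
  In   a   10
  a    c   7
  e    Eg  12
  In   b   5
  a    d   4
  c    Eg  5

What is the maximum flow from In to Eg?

13

Augment In→a→c→Eg: bottleneck 5, flow now 5.
Augment In→a→d→Eg: bottleneck 3, flow now 8.
Augment In→b→e→Eg: bottleneck 5, flow now 13.
No augmenting path remains; maximum flow = 13.
In the residual graph, reachable from In: {In, a, c, d}.
Min-cut edges: In→b (5), c→Eg (5), d→Eg (3); capacity 5 + 5 + 3 = 13.
This cut is saturated, so no flow can exceed 13.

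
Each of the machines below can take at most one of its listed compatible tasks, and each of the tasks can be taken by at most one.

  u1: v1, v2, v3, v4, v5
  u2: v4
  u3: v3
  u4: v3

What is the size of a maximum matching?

Unit-capacity flow: source→left, listed edges, right→sink; max matching = max flow.
Augmenting path u1→v1 (+1); matched 1.
Augmenting path u2→v4 (+1); matched 2.
Augmenting path u3→v3 (+1); matched 3.
No augmenting path remains; maximum matching = 3.
König certificate: {u1, u2, v3} is a vertex cover of size 3 (every listed pair touches it), so no matching can be larger.

3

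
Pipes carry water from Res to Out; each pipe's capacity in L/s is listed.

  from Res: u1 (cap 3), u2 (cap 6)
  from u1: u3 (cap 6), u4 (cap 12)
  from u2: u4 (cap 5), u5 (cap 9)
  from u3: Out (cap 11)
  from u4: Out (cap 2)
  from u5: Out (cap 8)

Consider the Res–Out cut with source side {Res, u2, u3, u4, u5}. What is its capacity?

Edges leaving {Res, u2, u3, u4, u5}: Res→u1 (3), u3→Out (11), u4→Out (2), u5→Out (8).
Cut capacity = 3 + 11 + 2 + 8 = 24.

24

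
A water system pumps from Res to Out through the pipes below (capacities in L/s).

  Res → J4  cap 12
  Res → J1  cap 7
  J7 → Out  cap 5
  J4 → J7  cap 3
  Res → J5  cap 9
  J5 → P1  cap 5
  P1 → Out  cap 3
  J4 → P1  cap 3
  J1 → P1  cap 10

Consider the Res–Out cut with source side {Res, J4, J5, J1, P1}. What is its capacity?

Edges leaving {Res, J4, J5, J1, P1}: J4→J7 (3), P1→Out (3).
Cut capacity = 3 + 3 = 6.

6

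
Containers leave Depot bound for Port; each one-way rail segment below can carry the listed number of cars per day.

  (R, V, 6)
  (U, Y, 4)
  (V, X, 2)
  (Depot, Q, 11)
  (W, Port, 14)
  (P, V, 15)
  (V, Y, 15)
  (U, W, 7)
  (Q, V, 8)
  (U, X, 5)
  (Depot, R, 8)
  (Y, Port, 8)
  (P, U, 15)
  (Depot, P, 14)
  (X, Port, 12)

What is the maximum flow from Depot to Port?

Augment Depot→P→U→W→Port: bottleneck 7, flow now 7.
Augment Depot→P→U→X→Port: bottleneck 5, flow now 12.
Augment Depot→P→U→Y→Port: bottleneck 2, flow now 14.
Augment Depot→Q→V→X→Port: bottleneck 2, flow now 16.
Augment Depot→Q→V→Y→Port: bottleneck 6, flow now 22.
No augmenting path remains; maximum flow = 22.
In the residual graph, reachable from Depot: {Depot, P, Q, R, U, V, Y}.
Min-cut edges: U→W (7), U→X (5), V→X (2), Y→Port (8); capacity 7 + 5 + 2 + 8 = 22.
This cut is saturated, so no flow can exceed 22.

22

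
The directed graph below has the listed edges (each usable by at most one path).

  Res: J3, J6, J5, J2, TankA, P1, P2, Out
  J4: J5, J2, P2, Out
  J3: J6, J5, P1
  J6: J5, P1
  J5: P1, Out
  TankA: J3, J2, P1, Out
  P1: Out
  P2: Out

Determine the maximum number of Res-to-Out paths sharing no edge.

5

Assign every edge capacity 1; by Menger, the answer equals the max flow.
Path Res→Out (+1); total 1.
Path Res→J5→Out (+1); total 2.
Path Res→TankA→Out (+1); total 3.
Path Res→P1→Out (+1); total 4.
Path Res→P2→Out (+1); total 5.
No residual Res→Out path; max flow = 5.
Certifying cut of size 5: {J5→Out, P1→Out, Res→Out, Res→P2, Res→TankA}.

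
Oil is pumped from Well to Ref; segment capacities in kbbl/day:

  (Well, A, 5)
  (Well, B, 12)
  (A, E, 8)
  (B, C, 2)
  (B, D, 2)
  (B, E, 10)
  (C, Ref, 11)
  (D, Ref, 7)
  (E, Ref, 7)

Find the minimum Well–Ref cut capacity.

11

Augment Well→A→E→Ref: bottleneck 5, flow now 5.
Augment Well→B→C→Ref: bottleneck 2, flow now 7.
Augment Well→B→D→Ref: bottleneck 2, flow now 9.
Augment Well→B→E→Ref: bottleneck 2, flow now 11.
No augmenting path remains; maximum flow = 11.
By max-flow min-cut, the minimum cut capacity equals the max flow.
In the residual graph, reachable from Well: {Well, A, B, E}.
Min-cut edges: B→C (2), B→D (2), E→Ref (7); capacity 2 + 2 + 7 = 11.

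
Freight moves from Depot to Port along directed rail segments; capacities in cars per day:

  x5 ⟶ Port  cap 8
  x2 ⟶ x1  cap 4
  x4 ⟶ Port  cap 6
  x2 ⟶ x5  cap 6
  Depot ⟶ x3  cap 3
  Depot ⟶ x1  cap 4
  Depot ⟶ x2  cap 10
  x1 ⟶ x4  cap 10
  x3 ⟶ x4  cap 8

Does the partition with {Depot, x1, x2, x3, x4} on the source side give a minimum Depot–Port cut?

Given cut capacity: 6 + 6 = 12.
Augment Depot→x1→x4→Port: bottleneck 4, flow now 4.
Augment Depot→x2→x5→Port: bottleneck 6, flow now 10.
Augment Depot→x3→x4→Port: bottleneck 2, flow now 12.
No augmenting path remains; maximum flow = 12.
Cut capacity 12 equals the max flow, so it is a minimum cut.

Yes — it is a minimum cut (capacity 12).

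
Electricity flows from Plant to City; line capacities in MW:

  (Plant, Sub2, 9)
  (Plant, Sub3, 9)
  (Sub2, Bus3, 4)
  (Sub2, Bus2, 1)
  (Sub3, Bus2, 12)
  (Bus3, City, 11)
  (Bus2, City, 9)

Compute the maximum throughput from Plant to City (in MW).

13

Augment Plant→Sub2→Bus3→City: bottleneck 4, flow now 4.
Augment Plant→Sub2→Bus2→City: bottleneck 1, flow now 5.
Augment Plant→Sub3→Bus2→City: bottleneck 8, flow now 13.
No augmenting path remains; maximum flow = 13.
In the residual graph, reachable from Plant: {Plant, Sub2, Sub3, Bus2}.
Min-cut edges: Sub2→Bus3 (4), Bus2→City (9); capacity 4 + 9 = 13.
This cut is saturated, so no flow can exceed 13.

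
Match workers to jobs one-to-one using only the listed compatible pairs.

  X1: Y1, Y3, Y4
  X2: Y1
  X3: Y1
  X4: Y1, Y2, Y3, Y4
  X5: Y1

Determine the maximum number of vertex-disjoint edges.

3

Unit-capacity flow: source→left, listed edges, right→sink; max matching = max flow.
Augmenting path X1→Y1 (+1); matched 1.
Augmenting path X4→Y2 (+1); matched 2.
Augmenting path X2→Y1→X1→Y3 (+1); matched 3.
No augmenting path remains; maximum matching = 3.
König certificate: {X1, X4, Y1} is a vertex cover of size 3 (every listed pair touches it), so no matching can be larger.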